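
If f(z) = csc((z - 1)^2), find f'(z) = 4*(1 - z)*cos(z^2 - 2*z + 1)/(1 - cos(2*z^2 - 4*z + 2))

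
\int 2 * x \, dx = x^2 + C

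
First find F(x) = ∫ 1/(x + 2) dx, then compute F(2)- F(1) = -log(3) + 2*log(2)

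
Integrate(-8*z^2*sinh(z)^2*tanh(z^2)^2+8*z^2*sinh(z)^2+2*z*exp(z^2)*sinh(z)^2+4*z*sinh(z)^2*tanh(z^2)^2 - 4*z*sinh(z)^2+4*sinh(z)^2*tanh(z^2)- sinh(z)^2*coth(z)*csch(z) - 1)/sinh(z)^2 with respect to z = 2*(2*z - 1)*tanh(z^2) + exp(z^2) + coth(z) + csch(z) + C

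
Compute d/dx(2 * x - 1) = 2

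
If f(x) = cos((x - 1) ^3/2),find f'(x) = -3*(x - 1)^2*sin((x^3 - 3*x^2 + 3*x - 1)/2)/2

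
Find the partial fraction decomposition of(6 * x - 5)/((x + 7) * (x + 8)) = 53/(x + 8) - 47/(x + 7)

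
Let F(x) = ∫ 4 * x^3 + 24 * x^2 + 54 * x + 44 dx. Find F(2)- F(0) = 276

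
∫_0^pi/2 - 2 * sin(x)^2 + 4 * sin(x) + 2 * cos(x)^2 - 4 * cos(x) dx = 0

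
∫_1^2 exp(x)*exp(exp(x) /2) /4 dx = -exp(E/2)/2 + exp(exp(2)/2)/2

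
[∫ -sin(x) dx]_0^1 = -1 + cos(1)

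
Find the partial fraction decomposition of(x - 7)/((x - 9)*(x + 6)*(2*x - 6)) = -13/(270*(x + 6)) + 1/(27*(x - 3)) + 1/(90*(x - 9))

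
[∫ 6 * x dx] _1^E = -3 + 3*exp(2)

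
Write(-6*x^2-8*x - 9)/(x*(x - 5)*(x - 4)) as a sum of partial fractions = 137/(4*(x - 4)) - 199/(5*(x - 5)) - 9/(20*x)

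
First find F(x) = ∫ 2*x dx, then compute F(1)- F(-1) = 0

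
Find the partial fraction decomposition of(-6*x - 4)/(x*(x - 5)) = -34/(5*(x - 5)) + 4/(5*x)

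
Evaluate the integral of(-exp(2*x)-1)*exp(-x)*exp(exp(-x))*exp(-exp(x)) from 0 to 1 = -1 + exp(-E + exp(-1))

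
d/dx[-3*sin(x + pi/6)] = -3*cos(x + pi/6)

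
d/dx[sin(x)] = cos(x)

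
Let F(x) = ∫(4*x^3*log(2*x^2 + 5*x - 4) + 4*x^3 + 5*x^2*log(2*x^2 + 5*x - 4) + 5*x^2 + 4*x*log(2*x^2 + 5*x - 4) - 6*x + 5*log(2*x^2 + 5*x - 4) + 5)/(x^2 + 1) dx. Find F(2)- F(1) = -5*log(5) - 3*log(3) + 5*log(2) + 14*log(14)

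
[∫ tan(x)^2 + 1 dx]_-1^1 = 2*tan(1)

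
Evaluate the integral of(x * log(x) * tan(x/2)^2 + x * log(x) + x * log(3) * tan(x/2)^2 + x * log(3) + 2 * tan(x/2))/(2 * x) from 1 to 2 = -log(3)*tan(1/2) + log(6)*tan(1)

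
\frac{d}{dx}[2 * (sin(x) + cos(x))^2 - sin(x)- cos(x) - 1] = 4*cos(2*x) - sqrt(2)*cos(x + pi/4)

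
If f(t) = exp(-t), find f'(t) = -exp(-t)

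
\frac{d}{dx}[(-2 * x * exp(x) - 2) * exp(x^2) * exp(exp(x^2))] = -4*x^2*exp(x^2 + x + exp(x^2)) - 4*x^2*exp(2*x^2 + x + exp(x^2)) - 4*x*exp(x^2 + exp(x^2)) - 4*x*exp(2*x^2 + exp(x^2)) - 2*x*exp(x^2 + x + exp(x^2)) - 2*exp(x^2 + x + exp(x^2))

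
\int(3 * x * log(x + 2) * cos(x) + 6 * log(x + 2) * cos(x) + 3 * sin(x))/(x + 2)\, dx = 3*log(x + 2)*sin(x) + C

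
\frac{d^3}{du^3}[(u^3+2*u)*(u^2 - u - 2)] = 60*u^2 - 24*u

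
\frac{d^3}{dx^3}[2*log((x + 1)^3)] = 12/(x^3 + 3*x^2 + 3*x + 1)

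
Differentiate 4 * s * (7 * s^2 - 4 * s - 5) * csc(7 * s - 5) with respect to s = 4*(-49*s^3*cos(7*s - 5)/sin(7*s - 5) + 21*s^2 + 28*s^2*cos(7*s - 5)/sin(7*s - 5) - 8*s + 35*s*cos(7*s - 5)/sin(7*s - 5) - 5)/sin(7*s - 5)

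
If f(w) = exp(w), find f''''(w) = exp(w)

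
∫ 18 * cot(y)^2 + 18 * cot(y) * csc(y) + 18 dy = -18*cot(y) - 18*csc(y) + C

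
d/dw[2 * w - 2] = 2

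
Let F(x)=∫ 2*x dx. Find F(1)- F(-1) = 0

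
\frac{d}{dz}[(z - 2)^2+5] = 2*z - 4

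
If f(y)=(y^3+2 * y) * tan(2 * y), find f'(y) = 2*y^3/cos(2*y)^2 + 3*y^2*tan(2*y) + 4*y/cos(2*y)^2 + 2*tan(2*y)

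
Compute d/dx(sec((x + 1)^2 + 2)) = 2*x*tan(x^2 + 2*x + 3)*sec(x^2 + 2*x + 3) + 2*tan(x^2 + 2*x + 3)*sec(x^2 + 2*x + 3)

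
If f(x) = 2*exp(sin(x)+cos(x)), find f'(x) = 2*sqrt(2)*exp(sin(x))*exp(cos(x))*cos(x + pi/4)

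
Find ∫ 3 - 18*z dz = -9*z^2 + 3*z + C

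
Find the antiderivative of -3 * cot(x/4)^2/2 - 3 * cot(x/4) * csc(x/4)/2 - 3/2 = 6*cot(x/4) + 6*csc(x/4) + C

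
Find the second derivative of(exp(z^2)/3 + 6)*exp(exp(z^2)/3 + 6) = 28*z^2*exp(z^2 + exp(z^2)/3 + 6)/3 + 4*z^2*exp(2*z^2 + exp(z^2)/3 + 6) + 4*z^2*exp(3*z^2 + exp(z^2)/3 + 6)/27 + 14*exp(z^2 + exp(z^2)/3 + 6)/3 + 2*exp(2*z^2 + exp(z^2)/3 + 6)/9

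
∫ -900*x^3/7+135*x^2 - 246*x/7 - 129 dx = -225*x^4/7 + 45*x^3 - 123*x^2/7 - 129*x + C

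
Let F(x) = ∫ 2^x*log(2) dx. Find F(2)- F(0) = 3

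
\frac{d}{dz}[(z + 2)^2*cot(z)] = -z^2/sin(z)^2 + 2*z/tan(z) - 4*z/sin(z)^2 + 4/tan(z) - 4/sin(z)^2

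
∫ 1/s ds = log(2*s/3) + C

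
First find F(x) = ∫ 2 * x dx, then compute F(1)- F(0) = 1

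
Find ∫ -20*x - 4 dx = -10*x^2 - 4*x + C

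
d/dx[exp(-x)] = -exp(-x)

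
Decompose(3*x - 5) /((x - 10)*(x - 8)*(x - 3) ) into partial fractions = 4/(35*(x - 3)) - 19/(10*(x - 8)) + 25/(14*(x - 10))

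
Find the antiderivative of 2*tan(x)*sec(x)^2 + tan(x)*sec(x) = (sec(x) + 1)*sec(x) + C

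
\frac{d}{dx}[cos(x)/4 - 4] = -sin(x)/4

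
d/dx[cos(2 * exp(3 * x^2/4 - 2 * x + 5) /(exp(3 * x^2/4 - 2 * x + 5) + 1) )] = (4 - 3*x)*exp(5)*exp(-2*x)*exp(3*x^2/4)*sin(2*exp(5)*exp(3*x^2/4)/(exp(2*x) + exp(5)*exp(3*x^2/4)))/(1 + 2*exp(5)*exp(-2*x)*exp(3*x^2/4) + exp(10)*exp(-4*x)*exp(3*x^2/2))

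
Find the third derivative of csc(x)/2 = (1/2 - 3/sin(x)^2)*cos(x)/sin(x)^2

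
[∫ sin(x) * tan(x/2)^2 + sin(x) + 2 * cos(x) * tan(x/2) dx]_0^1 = 2*sin(1)*tan(1/2)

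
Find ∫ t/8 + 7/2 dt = t^2/16 + 7*t/2 + C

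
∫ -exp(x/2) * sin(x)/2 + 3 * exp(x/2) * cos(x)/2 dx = sqrt(2)*exp(x/2)*sin(x + pi/4) + C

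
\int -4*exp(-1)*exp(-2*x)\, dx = 2*exp(-2*x - 1) + C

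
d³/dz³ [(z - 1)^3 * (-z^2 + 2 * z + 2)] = -60*z^2 + 120*z - 42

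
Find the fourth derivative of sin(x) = sin(x)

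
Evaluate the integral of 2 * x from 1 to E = -1 + exp(2)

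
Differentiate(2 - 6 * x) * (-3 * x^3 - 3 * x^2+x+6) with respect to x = 72*x^3 + 36*x^2 - 24*x - 34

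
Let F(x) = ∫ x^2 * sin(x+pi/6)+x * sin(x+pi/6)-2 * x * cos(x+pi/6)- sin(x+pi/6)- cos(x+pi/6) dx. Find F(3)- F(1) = cos(pi/6 + 1) - 11*cos(pi/6 + 3)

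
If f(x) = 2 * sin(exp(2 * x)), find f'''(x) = 16*(-exp(4*x)*cos(exp(2*x)) - 3*exp(2*x)*sin(exp(2*x)) + cos(exp(2*x)))*exp(2*x)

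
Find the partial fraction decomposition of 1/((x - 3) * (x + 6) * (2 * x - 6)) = 1/(162*(x + 6)) - 1/(162*(x - 3)) + 1/(18*(x - 3)^2)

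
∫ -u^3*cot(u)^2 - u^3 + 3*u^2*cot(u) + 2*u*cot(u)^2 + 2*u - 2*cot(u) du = u*(u^2 - 2)*cot(u) + C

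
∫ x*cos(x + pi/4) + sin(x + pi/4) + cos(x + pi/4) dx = (x + 1)*sin(x + pi/4) + C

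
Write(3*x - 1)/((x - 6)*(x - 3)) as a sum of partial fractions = -8/(3*(x - 3)) + 17/(3*(x - 6))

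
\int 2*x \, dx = x^2 + C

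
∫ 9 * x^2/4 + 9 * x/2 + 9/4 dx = 3*x^3/4 + 9*x^2/4 + 9*x/4 + C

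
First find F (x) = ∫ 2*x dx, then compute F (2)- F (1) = 3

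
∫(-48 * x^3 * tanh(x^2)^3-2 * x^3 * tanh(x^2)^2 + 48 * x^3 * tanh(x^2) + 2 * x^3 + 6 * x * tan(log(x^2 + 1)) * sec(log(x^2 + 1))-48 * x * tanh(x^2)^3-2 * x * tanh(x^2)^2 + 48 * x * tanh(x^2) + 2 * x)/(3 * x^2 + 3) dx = 4*tanh(x^2)^2 + tanh(x^2)/3 + sec(log(x^2 + 1)) + C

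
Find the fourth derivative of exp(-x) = exp(-x)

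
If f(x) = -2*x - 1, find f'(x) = -2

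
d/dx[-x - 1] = -1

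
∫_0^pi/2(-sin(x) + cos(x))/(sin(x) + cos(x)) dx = 0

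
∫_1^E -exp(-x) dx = -exp(-1) + exp(-E)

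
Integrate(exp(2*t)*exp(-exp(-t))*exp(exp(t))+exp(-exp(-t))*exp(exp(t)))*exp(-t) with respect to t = exp(2*sinh(t)) + C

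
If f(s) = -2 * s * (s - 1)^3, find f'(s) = -8*s^3 + 18*s^2 - 12*s + 2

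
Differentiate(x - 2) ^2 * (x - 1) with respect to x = 3*x^2 - 10*x + 8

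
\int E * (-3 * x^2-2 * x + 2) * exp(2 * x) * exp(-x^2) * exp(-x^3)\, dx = exp(-x^3 - x^2 + 2*x + 1) + C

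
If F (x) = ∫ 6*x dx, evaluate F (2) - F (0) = 12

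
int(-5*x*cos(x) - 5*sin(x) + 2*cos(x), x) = (2 - 5*x)*sin(x) + C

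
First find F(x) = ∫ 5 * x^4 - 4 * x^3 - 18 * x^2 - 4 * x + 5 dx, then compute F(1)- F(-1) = 0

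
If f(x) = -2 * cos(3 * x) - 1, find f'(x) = 6*sin(3*x)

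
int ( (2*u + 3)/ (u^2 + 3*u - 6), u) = log(-u^2 - 3*u + 6) + C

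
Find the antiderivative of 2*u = u^2 + C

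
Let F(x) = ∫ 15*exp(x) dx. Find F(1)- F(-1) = -15*exp(-1) + 15*E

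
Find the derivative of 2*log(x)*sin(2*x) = 2*(2*x*log(x)*cos(2*x) + sin(2*x))/x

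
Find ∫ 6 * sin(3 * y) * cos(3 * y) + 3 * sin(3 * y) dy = sin(3*y)^2 - cos(3*y) + C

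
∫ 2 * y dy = y^2 + C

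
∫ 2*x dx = x^2 + C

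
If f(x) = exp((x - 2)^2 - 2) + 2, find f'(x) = 2*x*exp(x^2 - 4*x + 2) - 4*exp(x^2 - 4*x + 2)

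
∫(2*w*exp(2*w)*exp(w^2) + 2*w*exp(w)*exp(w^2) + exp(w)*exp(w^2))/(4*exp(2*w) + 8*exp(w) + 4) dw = (-12*exp(w) + exp(w*(w + 1)) - 12)/(4*(exp(w) + 1)) + C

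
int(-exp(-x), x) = exp(-x) + C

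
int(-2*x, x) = -x^2 + C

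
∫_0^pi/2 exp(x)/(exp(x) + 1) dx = -log(6) + log(3 + 3*exp(pi/2))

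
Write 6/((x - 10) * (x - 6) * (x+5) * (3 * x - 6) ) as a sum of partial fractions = -2/(1155*(x + 5)) + 1/(112*(x - 2)) - 1/(88*(x - 6)) + 1/(240*(x - 10))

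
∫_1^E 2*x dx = -1 + exp(2)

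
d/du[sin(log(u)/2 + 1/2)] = cos(log(u)/2 + 1/2)/(2*u)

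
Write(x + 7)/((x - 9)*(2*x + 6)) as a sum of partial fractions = -1/(6*(x + 3)) + 2/(3*(x - 9))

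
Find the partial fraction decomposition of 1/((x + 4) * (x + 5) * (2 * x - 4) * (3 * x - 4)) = -27/(1216*(3*x - 4)) - 1/(266*(x + 5)) + 1/(192*(x + 4)) + 1/(168*(x - 2))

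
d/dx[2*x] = 2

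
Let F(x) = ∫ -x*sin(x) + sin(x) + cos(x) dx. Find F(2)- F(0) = cos(2) + 1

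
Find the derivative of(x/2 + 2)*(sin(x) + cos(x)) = -x*sin(x)/2 + x*cos(x)/2 - 3*sin(x)/2 + 5*cos(x)/2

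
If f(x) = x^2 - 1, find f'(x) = 2*x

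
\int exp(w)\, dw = exp(w) + C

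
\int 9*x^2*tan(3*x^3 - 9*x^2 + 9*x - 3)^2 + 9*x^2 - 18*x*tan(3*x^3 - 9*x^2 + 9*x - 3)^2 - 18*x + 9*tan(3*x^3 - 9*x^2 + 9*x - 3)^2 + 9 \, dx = tan(3*(x - 1)^3) + C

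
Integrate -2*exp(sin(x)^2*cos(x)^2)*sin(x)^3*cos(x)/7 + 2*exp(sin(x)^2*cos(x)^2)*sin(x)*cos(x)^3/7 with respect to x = exp(1/8 - cos(4*x)/8)/7 + C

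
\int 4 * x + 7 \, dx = 2*x^2 + 7*x + C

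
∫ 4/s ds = 4*log(s) + C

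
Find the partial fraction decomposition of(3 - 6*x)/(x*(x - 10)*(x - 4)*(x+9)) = -1/(39*(x + 9)) + 7/(104*(x - 4)) - 1/(20*(x - 10)) + 1/(120*x)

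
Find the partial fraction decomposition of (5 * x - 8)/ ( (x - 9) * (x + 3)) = 23/(12*(x + 3)) + 37/(12*(x - 9))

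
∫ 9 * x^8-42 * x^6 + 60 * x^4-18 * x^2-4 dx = x^9 - 6*x^7 + 12*x^5 - 6*x^3 - 4*x + C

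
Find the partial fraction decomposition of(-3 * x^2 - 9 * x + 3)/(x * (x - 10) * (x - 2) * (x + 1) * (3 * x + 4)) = 783/(1360*(3*x + 4)) - 3/(11*(x + 1)) + 9/(160*(x - 2)) - 387/(29920*(x - 10)) + 3/(80*x)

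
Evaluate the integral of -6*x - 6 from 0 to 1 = -9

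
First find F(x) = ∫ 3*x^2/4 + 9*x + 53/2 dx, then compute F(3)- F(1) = 191/2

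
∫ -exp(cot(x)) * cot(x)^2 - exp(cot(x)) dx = exp(cot(x)) + C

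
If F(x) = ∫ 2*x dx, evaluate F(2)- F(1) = 3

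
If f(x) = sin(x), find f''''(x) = sin(x)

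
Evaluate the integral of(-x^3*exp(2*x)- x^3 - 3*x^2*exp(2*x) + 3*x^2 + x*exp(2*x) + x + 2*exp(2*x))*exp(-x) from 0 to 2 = -5*exp(2) + 5*exp(-2)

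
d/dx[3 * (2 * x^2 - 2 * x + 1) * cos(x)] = -6*x^2*sin(x) + 6*x*sin(x) + 12*x*cos(x) - 3*sin(x) - 6*cos(x)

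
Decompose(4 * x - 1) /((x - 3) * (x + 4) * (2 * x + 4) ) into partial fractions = -17/(28*(x + 4)) + 9/(20*(x + 2)) + 11/(70*(x - 3))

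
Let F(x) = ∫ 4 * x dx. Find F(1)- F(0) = 2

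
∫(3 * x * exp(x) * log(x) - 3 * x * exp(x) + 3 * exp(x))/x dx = 3*(log(x) - 1)*exp(x) + C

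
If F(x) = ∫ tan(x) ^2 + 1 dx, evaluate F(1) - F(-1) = 2*tan(1)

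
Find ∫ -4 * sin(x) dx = 4*cos(x) + C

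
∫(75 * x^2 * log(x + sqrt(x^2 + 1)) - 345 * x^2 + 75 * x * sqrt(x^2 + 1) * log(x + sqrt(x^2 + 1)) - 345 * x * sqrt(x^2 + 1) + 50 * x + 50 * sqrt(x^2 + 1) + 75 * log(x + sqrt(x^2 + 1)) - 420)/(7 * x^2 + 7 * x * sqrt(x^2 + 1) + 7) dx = 5*(3*x + 2)*(5*log(x + sqrt(x^2 + 1)) - 28)/7 + C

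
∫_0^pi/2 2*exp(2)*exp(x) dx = -2*exp(2) + 2*exp(pi/2 + 2)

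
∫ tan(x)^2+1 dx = tan(x) + C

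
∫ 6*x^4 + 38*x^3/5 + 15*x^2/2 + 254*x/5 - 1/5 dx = 6*x^5/5 + 19*x^4/10 + 5*x^3/2 + 127*x^2/5 - x/5 + C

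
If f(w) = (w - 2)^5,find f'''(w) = 60*w^2 - 240*w + 240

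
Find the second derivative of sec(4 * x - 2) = 32*tan(4*x - 2)^2*sec(4*x - 2) + 16*sec(4*x - 2)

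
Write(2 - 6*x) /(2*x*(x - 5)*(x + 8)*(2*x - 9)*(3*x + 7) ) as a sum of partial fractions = -324/(53669*(3*x + 7)) + 8/(369*(2*x - 9)) + 1/(1768*(x + 8)) - 7/(715*(x - 5)) + 1/(2520*x)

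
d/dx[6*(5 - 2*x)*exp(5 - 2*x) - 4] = (24*x - 72)*exp(5 - 2*x)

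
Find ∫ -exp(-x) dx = exp(-x) + C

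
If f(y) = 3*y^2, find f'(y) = 6*y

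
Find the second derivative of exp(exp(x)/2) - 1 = exp(x + exp(x)/2)/2 + exp(2*x + exp(x)/2)/4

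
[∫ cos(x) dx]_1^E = -sin(1) + sin(E)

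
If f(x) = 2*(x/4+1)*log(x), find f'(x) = (x*log(x) + x + 4)/(2*x)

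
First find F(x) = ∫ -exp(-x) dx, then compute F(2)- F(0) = -1 + exp(-2)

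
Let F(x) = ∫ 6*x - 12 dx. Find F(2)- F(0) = -12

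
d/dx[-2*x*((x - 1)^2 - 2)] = -6*x^2 + 8*x + 2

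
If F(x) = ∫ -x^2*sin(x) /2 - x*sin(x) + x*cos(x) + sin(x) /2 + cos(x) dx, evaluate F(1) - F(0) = 1/2 + cos(1)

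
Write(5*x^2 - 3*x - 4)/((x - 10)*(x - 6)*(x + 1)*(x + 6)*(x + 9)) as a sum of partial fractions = 107/(1710*(x + 9)) - 97/(1440*(x + 6)) + 1/(770*(x + 1)) - 79/(2520*(x - 6)) + 233/(6688*(x - 10))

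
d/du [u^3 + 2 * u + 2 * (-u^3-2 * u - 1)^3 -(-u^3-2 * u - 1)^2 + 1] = -18*u^8 - 84*u^6 - 42*u^5 - 120*u^4 - 112*u^3 - 69*u^2 - 56*u - 14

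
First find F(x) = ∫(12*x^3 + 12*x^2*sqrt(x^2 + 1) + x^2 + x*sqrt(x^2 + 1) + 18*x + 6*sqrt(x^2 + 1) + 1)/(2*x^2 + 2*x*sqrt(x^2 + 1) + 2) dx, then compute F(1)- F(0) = 3*log(1 + sqrt(2)) + 7/2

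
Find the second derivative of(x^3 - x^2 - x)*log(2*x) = (6*x^2*log(x) + 6*x^2*log(2) + 5*x^2 - 2*x*log(x) - 3*x - 2*x*log(2) - 1)/x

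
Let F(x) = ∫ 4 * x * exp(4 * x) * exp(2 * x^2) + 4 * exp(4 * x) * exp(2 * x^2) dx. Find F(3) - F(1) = -exp(6) + exp(30)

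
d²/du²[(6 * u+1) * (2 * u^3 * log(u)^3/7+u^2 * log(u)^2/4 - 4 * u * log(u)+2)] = (288*u^3*log(u)^3 + 504*u^3*log(u)^2 + 144*u^3*log(u) + 24*u^2*log(u)^3 + 186*u^2*log(u)^2 + 234*u^2*log(u) + 42*u^2 + 7*u*log(u)^2 - 651*u*log(u) - 1001*u - 56)/(14*u)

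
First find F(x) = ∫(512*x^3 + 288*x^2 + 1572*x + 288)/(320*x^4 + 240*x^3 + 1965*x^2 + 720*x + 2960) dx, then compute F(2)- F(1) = -2*log(1241/16)/5 + 2*log(965/4)/5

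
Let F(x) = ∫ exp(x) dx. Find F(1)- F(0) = -1 + E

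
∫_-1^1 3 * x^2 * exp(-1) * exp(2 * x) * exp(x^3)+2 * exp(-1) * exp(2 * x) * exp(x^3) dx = -exp(-4) + exp(2)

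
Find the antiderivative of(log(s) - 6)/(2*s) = (log(s) - 6)^2/4 + C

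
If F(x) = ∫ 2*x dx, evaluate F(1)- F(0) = 1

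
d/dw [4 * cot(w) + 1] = -4/sin(w)^2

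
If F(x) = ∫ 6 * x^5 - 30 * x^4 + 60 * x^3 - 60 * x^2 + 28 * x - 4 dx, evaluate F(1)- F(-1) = -60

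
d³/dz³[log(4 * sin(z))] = 2*cos(z)/sin(z)^3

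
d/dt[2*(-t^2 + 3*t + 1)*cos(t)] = 2*t^2*sin(t) - 6*t*sin(t) - 4*t*cos(t) - 2*sin(t) + 6*cos(t)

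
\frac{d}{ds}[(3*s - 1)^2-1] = 18*s - 6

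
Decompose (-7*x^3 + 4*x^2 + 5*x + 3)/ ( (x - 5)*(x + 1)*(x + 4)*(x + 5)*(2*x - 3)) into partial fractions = 6/(455*(2*x - 3)) + 953/(520*(x + 5)) - 5/(3*(x + 4)) + 1/(40*(x + 1)) - 83/(420*(x - 5))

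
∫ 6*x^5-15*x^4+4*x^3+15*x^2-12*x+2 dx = x^6 - 3*x^5 + x^4 + 5*x^3 - 6*x^2 + 2*x + C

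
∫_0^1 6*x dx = 3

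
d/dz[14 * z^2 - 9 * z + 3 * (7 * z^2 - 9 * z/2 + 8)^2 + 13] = 588*z^3 - 567*z^2 + 1643*z/2 - 225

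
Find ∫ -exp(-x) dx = exp(-x) + C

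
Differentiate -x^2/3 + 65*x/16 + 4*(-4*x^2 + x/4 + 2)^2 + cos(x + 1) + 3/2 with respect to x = 256*x^3 - 24*x^2 - 769*x/6 - sin(x + 1) + 129/16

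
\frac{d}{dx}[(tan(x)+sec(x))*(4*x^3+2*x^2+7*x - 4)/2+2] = (4*x^3*sin(x) + 4*x^3 + 2*x^2*sin(x) + 6*x^2*sin(2*x) + 12*x^2*cos(x) + 2*x^2 + 7*x*sin(x) + 2*x*sin(2*x) + 4*x*cos(x) + 7*x - 4*sin(x) + 7*sin(2*x)/2 + 7*cos(x) - 4)/(cos(2*x) + 1)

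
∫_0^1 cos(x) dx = sin(1)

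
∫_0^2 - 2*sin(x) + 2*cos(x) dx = -2 + 2*cos(2) + 2*sin(2)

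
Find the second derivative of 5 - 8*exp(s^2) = -32*s^2*exp(s^2) - 16*exp(s^2)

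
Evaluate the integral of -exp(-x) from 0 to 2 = -1 + exp(-2)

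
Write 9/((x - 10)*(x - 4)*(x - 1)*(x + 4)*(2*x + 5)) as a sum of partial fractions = -48/(2275*(2*x + 5)) + 3/(560*(x + 4)) + 1/(105*(x - 1)) - 1/(208*(x - 4)) + 1/(2100*(x - 10))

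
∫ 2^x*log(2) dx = 2^x + C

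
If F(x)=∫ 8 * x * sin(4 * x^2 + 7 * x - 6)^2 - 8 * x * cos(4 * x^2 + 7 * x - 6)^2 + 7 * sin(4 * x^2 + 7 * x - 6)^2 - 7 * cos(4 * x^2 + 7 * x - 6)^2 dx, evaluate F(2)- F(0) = -sin(12)/2 - sin(48)/2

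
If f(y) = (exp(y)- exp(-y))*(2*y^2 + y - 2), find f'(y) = (2*y^2*exp(2*y) + 2*y^2 + 5*y*exp(2*y) - 3*y - exp(2*y) - 3)*exp(-y)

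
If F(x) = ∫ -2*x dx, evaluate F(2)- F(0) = -4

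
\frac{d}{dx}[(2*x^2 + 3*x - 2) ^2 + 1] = 16*x^3 + 36*x^2 + 2*x - 12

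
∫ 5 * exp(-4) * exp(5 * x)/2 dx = exp(5*x - 4)/2 + C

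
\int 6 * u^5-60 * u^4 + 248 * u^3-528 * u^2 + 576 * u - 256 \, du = u^6 - 12*u^5 + 62*u^4 - 176*u^3 + 288*u^2 - 256*u + C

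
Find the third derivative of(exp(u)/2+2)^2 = 2*exp(2*u) + 2*exp(u)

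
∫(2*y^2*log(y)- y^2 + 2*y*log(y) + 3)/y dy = ((y + 1)^2 + 2)*(log(y) - 1) + C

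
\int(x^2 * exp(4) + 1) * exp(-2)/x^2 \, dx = x*exp(2) - exp(-2)/x + C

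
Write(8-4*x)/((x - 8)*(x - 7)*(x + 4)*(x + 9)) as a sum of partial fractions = -11/(340*(x + 9)) + 2/(55*(x + 4)) + 5/(44*(x - 7)) - 2/(17*(x - 8))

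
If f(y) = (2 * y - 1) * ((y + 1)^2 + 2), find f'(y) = 6*y^2 + 6*y + 4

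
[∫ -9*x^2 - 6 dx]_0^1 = -9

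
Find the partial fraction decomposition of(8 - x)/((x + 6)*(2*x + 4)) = -7/(4*(x + 6)) + 5/(4*(x + 2))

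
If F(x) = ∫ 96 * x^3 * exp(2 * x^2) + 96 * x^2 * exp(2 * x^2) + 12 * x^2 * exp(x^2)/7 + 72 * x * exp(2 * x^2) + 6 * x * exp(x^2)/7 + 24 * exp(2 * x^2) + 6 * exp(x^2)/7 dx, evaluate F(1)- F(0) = -45/7 + 9*E/7 + 54*exp(2)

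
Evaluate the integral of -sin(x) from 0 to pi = -2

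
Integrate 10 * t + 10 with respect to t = 5*t^2 + 10*t + C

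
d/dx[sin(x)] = cos(x)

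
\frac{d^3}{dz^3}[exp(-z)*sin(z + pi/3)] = 2*sqrt(2)*exp(-z)*cos(z + pi/12)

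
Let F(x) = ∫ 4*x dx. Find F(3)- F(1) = 16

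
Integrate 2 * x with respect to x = x^2 + C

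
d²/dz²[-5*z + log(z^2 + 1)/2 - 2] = (1 - z^2)/(z^4 + 2*z^2 + 1)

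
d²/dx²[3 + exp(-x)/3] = exp(-x)/3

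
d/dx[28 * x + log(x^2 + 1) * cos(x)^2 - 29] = (-x^2*log(x^2 + 1)*sin(2*x) + 28*x^2 + 2*x*cos(x)^2 - log(x^2 + 1)*sin(2*x) + 28)/(x^2 + 1)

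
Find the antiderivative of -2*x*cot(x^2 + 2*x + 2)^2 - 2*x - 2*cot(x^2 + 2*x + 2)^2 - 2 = cot((x + 1)^2 + 1) + C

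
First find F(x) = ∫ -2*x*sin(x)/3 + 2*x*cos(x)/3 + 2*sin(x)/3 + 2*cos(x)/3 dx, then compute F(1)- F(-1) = 4*cos(1)/3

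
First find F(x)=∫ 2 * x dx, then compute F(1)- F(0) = 1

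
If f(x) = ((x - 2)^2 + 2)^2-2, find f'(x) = 4*x^3 - 24*x^2 + 56*x - 48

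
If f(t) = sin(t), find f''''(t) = sin(t)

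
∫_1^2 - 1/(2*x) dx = -log(2)/2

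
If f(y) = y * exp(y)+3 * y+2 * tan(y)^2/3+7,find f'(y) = y*exp(y) + exp(y) + 4*sin(y)/(3*cos(y)^3) + 3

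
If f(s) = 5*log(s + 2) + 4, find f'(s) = 5/(s + 2)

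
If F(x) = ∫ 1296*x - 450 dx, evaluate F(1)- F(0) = 198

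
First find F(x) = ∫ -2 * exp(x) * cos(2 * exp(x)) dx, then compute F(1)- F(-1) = sin(2*exp(-1)) - sin(2*E)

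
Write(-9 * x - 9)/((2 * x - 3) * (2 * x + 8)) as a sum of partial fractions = -45/(22*(2*x - 3)) - 27/(22*(x + 4))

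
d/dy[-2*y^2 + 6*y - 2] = 6 - 4*y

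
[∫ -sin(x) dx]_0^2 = -1 + cos(2)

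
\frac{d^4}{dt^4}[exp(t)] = exp(t)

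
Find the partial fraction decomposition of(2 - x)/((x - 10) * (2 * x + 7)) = -11/(27*(2*x + 7)) - 8/(27*(x - 10))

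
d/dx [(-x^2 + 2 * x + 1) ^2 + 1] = 4*x^3 - 12*x^2 + 4*x + 4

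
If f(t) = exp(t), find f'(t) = exp(t)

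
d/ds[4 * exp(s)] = 4*exp(s)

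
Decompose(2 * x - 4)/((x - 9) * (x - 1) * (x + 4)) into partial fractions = -12/(65*(x + 4)) + 1/(20*(x - 1)) + 7/(52*(x - 9))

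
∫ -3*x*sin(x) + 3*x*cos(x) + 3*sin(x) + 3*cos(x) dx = 3*sqrt(2)*x*sin(x + pi/4) + C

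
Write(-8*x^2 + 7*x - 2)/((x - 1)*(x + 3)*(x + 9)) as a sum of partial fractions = -713/(60*(x + 9)) + 95/(24*(x + 3)) - 3/(40*(x - 1))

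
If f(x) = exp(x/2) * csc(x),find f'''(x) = (-11/8 + cos(x)/(4*sin(x)) + 3/sin(x)^2 - 6*cos(x)/sin(x)^3)*exp(x/2)/sin(x)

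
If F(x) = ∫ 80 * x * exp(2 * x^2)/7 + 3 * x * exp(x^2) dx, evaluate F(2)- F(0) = -61/14 + 3*exp(4)/2 + 20*exp(8)/7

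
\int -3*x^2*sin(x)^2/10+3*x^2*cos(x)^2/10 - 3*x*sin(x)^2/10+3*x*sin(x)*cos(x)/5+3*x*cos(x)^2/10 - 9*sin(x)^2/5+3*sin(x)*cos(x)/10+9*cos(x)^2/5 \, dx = 3*(x^2 + x + 6)*sin(2*x)/20 + C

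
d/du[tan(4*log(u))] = 4/(u*cos(4*log(u))^2)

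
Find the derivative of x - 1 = 1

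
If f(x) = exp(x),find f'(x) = exp(x)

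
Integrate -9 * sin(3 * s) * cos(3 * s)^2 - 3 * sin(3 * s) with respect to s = cos(3*s)^3 + cos(3*s) + C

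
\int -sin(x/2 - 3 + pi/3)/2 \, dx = cos(x/2 - 3 + pi/3) + C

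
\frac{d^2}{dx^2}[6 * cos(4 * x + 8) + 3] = -96*cos(4*x + 8)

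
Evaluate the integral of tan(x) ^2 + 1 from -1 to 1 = 2*tan(1)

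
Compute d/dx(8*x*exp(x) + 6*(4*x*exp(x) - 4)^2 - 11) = 192*x^2*exp(2*x) + 192*x*exp(2*x) - 184*x*exp(x) - 184*exp(x)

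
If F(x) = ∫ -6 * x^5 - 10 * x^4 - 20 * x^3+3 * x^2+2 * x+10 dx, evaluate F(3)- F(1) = -1558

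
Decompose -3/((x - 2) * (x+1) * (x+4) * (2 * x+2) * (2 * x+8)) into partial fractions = 5/(432*(x + 4)) + 1/(72*(x + 4)^2) - 1/(108*(x + 1)) + 1/(36*(x + 1)^2) - 1/(432*(x - 2))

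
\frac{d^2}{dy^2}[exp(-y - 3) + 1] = exp(-y - 3)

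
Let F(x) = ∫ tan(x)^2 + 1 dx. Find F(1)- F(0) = tan(1)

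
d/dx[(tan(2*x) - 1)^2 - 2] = 4*(sin(2*x)/cos(2*x) - 1)/cos(2*x)^2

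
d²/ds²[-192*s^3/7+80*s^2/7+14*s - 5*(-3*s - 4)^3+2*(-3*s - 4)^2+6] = 4518*s/7 + 7972/7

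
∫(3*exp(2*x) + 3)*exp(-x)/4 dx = 3*sinh(x)/2 + C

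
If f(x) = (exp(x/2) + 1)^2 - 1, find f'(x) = exp(x/2) + exp(x)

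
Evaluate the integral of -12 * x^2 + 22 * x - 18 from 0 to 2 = -24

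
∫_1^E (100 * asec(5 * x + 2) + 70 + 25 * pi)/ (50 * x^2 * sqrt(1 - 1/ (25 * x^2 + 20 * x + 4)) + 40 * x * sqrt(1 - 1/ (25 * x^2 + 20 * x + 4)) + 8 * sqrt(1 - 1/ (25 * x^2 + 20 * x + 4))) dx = -5*(pi/4 + asec(7))^2 - 7*asec(7) + 7*asec(2 + 5*E) + 5*(pi/4 + asec(2 + 5*E))^2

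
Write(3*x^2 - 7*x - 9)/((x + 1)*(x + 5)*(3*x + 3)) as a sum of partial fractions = 101/(48*(x + 5)) - 53/(48*(x + 1)) + 1/(12*(x + 1)^2)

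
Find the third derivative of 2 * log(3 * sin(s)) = 4*cos(s)/sin(s)^3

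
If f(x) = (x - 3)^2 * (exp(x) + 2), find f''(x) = x^2*exp(x) - 2*x*exp(x) - exp(x) + 4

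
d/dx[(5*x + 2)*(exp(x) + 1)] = 5*x*exp(x) + 7*exp(x) + 5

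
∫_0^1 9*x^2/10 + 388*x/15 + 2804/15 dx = 1201/6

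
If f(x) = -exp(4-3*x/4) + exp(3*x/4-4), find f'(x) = (3*exp(3*x/2 - 8) + 3)*exp(4 - 3*x/4)/4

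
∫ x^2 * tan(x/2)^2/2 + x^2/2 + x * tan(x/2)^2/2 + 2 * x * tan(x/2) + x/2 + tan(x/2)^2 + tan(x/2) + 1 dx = (x^2 + x + 2)*tan(x/2) + C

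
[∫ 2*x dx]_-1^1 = 0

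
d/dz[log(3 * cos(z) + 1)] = -3*sin(z)/(3*cos(z) + 1)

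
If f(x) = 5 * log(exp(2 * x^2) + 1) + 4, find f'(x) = 20*x*exp(2*x^2)/(exp(2*x^2) + 1)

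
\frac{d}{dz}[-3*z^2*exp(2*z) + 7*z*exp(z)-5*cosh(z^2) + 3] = -6*z^2*exp(2*z) - 6*z*exp(2*z) + 7*z*exp(z) - 10*z*sinh(z^2) + 7*exp(z)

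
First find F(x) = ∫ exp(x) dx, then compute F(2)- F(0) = -1 + exp(2)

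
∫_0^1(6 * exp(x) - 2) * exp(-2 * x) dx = -4 + (-3 + exp(-1))^2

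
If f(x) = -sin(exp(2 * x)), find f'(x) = -2*exp(2*x)*cos(exp(2*x))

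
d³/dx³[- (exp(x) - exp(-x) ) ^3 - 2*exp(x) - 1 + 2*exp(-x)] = (-27*exp(6*x) + exp(4*x) + exp(2*x) - 27)*exp(-3*x)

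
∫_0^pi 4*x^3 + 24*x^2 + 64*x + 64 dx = -64 + (4 + (2 + pi)^2)^2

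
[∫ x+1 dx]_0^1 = 3/2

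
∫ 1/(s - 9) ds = log(9 - s) + C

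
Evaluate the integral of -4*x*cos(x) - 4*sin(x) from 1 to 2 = -8*sin(2) + 4*sin(1)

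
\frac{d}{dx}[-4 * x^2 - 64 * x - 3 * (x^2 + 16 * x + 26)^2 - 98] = -12*x^3 - 288*x^2 - 1856*x - 2560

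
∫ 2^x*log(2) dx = 2^x + C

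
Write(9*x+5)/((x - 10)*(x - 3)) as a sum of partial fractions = -32/(7*(x - 3)) + 95/(7*(x - 10))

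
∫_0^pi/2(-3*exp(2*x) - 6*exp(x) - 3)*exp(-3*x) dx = -8 + (exp(-pi/2) + 1)^3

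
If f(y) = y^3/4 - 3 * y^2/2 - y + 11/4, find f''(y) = 3*y/2 - 3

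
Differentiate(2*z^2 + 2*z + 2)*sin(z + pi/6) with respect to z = 2*z^2*cos(z + pi/6) + 4*z*sin(z + pi/6) + 2*z*cos(z + pi/6) + 2*sqrt(2)*sin(z + 5*pi/12)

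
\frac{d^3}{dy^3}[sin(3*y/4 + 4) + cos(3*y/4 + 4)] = -27*sqrt(2)*cos(3*y/4 + pi/4 + 4)/64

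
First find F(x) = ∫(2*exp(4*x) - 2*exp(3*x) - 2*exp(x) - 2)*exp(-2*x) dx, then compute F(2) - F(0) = -1 + (-1 - exp(-2) + exp(2))^2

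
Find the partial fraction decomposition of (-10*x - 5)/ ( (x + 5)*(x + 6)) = -55/(x + 6) + 45/(x + 5)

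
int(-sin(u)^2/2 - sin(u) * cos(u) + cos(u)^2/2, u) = sqrt(2)*sin(2*u + pi/4)/4 + C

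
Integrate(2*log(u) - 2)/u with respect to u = (log(u) - 1)^2 + C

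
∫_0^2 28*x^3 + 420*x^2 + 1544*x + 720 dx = 5760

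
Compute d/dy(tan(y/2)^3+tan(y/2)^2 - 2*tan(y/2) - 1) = 3*tan(y/2)^4/2 + tan(y/2)^3 + tan(y/2)^2/2 + tan(y/2) - 1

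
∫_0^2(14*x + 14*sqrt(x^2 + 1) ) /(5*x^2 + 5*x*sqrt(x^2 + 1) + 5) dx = 14*log(2 + sqrt(5))/5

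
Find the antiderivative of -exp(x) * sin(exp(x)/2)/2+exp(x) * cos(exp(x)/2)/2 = sqrt(2)*sin(exp(x)/2 + pi/4) + C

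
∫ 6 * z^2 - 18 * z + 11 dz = 2*z^3 - 9*z^2 + 11*z + C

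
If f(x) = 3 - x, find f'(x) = -1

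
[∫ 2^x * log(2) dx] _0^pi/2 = -1 + 2^(pi/2)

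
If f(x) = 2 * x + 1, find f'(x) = 2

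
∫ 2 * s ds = s^2 + C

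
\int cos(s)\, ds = sin(s) + C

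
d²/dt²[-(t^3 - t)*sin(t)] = t^3*sin(t) - 6*t^2*cos(t) - 7*t*sin(t) + 2*cos(t)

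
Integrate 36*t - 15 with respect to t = 18*t^2 - 15*t + C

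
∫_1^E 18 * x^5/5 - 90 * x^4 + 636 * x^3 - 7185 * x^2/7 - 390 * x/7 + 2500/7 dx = -9231/35 - 20*E/7 - exp(3)/7 + 15*exp(2)/7 + 15*(-3*exp(2) + 3 + exp(3)/5 + 4*E)^2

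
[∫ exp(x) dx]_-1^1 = E - exp(-1)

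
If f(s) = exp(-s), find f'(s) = -exp(-s)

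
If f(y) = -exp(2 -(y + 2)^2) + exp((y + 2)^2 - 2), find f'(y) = (2*y*exp(2*y^2 + 8*y + 4) + 2*y + 4*exp(2*y^2 + 8*y + 4) + 4)*exp(-y^2 - 4*y - 2)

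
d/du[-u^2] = -2*u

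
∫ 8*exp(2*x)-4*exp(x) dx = (2*exp(x) - 1)^2 + C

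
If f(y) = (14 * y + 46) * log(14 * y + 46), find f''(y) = 98/(7*y + 23)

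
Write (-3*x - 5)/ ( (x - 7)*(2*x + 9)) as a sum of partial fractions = -17/(23*(2*x + 9)) - 26/(23*(x - 7))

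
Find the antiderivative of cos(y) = sin(y) + C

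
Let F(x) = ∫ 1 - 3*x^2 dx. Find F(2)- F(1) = -6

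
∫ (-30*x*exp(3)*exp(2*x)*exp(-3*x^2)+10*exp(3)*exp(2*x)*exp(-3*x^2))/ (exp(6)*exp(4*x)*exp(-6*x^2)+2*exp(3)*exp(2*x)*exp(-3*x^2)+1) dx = 5*exp(2*x + 3)/(exp(3*x^2) + exp(2*x + 3)) + C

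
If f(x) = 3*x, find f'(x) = 3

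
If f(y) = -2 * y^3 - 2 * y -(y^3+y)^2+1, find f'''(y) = -120*y^3 - 48*y - 12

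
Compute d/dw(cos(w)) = -sin(w)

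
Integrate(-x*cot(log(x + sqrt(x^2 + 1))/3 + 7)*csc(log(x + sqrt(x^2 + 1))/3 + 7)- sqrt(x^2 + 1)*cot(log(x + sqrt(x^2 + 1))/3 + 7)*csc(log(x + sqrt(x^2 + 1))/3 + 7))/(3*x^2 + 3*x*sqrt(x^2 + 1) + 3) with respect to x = csc(log(x + sqrt(x^2 + 1))/3 + 7) + C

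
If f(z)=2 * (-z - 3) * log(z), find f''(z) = (6 - 2*z)/z^2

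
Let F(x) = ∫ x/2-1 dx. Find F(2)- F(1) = -1/4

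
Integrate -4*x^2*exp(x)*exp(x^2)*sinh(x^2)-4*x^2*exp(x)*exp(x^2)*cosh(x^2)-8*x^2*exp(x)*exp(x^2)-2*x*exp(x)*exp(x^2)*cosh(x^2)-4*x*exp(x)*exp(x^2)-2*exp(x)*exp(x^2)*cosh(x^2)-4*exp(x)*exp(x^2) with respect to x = -2*x*(cosh(x^2) + 2)*exp(x*(x + 1)) + C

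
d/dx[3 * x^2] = 6*x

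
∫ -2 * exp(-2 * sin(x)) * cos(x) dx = exp(-2*sin(x)) + C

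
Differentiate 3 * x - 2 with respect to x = 3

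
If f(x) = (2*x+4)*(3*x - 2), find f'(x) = 12*x + 8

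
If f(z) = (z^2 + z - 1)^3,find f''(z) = 30*z^4 + 60*z^3 - 30*z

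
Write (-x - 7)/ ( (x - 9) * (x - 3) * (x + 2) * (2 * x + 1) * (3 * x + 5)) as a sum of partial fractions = 27/(196*(3*x + 5)) - 104/(2793*(2*x + 1)) - 1/(33*(x + 2)) + 1/(294*(x - 3)) - 1/(2508*(x - 9))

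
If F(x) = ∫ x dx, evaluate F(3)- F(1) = 4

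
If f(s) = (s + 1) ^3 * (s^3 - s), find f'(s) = 6*s^5 + 15*s^4 + 8*s^3 - 6*s^2 - 6*s - 1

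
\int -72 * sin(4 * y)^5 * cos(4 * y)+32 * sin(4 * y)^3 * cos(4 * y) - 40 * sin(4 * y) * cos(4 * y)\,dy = (-3*sin(4*y)^4 + 2*sin(4*y)^2 - 5)*sin(4*y)^2 + C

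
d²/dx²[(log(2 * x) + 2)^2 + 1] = (-2*log(x) - 2 - 2*log(2))/x^2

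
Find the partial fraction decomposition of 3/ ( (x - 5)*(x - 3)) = -3/(2*(x - 3)) + 3/(2*(x - 5))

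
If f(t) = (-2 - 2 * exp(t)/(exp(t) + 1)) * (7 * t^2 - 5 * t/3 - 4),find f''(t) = (42*t^2*exp(2*t) - 42*t^2*exp(t) - 178*t*exp(2*t) - 158*t*exp(t) - 168*exp(3*t) - 424*exp(2*t) - 292*exp(t) - 84)/(3*exp(3*t) + 9*exp(2*t) + 9*exp(t) + 3)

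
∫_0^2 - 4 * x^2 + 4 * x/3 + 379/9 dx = 686/9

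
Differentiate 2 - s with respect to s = -1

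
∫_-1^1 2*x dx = 0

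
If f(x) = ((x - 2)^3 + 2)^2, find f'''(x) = 120*x^3 - 720*x^2 + 1440*x - 936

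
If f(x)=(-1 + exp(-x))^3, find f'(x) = (-3*exp(2*x) + 6*exp(x) - 3)*exp(-3*x)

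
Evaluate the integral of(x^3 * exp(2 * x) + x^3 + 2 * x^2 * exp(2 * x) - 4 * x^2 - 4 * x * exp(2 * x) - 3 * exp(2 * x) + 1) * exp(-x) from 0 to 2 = -exp(2) + exp(-2)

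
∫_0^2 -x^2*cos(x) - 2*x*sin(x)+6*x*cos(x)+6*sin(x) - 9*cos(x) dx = -sin(2)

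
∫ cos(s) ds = sin(s) + C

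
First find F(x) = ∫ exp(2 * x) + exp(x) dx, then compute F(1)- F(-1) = -exp(-1) - exp(-2)/2 + E + exp(2)/2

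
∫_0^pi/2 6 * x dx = 3*pi^2/4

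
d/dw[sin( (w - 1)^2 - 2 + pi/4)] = 2*w*cos(w^2 - 2*w - 1 + pi/4) - 2*cos(w^2 - 2*w - 1 + pi/4)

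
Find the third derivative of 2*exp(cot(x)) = -2*(3 + 6/tan(x) + 11/tan(x)^2 + 12/tan(x)^3 + 9/tan(x)^4 + 6/tan(x)^5 + tan(x)^(-6))*exp(1/tan(x))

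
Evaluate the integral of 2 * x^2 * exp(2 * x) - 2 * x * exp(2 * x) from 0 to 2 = -1 + exp(4)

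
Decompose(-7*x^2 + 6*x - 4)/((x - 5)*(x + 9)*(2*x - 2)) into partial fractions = -125/(56*(x + 9)) + 1/(16*(x - 1)) - 149/(112*(x - 5))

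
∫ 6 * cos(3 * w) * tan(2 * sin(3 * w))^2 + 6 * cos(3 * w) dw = tan(2*sin(3*w)) + C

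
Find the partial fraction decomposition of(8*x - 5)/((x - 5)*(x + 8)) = 69/(13*(x + 8)) + 35/(13*(x - 5))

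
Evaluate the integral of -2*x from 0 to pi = -(1 + pi)^2 + 1 + 2*pi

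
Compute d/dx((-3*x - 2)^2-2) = 18*x + 12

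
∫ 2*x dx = x^2 + C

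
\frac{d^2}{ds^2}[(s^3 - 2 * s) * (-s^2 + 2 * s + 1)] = -20*s^3 + 24*s^2 + 18*s - 8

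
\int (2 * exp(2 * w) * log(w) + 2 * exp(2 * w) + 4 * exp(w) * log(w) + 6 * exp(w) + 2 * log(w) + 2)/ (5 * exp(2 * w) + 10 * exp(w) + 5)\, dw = ((2*w*log(w) + 15)*(exp(w) + 1) + 2*exp(w))/(5*(exp(w) + 1)) + C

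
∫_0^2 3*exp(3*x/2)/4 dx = -1/2 + exp(3)/2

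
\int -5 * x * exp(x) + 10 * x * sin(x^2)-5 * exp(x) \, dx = -5*x*exp(x) - 5*cos(x^2) + C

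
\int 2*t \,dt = t^2 + C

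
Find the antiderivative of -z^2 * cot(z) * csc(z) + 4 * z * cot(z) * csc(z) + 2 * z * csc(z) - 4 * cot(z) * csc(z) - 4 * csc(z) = (z - 2)^2*csc(z) + C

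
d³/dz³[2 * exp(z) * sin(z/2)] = (2*sin(z/2) + 11*cos(z/2))*exp(z)/4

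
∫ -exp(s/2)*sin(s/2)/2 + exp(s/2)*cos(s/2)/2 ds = exp(s/2)*cos(s/2) + C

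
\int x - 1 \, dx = x^2/2 - x + C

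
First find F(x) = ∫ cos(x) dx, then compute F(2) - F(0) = sin(2)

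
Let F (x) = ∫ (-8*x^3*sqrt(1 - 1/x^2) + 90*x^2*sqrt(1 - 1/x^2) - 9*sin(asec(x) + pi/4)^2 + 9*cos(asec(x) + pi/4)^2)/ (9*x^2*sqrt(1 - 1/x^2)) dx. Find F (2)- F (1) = (sqrt(2)/4 + sqrt(6)/4)*(-sqrt(6)/4 + sqrt(2)/4) + 49/6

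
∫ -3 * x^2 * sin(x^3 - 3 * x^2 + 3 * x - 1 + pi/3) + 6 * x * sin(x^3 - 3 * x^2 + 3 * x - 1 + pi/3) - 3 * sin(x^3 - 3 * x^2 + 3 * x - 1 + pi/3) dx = cos((x - 1)^3 + pi/3) + C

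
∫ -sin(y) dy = cos(y) + C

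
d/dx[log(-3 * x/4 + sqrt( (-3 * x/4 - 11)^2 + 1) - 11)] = (9*x - 3*sqrt(9*x^2 + 264*x + 1952) + 132)/(9*x^2 - 3*x*sqrt(9*x^2 + 264*x + 1952) + 264*x - 44*sqrt(9*x^2 + 264*x + 1952) + 1952)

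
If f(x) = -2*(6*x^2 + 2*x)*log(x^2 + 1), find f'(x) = (-24*x^3*log(x^2 + 1) - 24*x^3 - 4*x^2*log(x^2 + 1) - 8*x^2 - 24*x*log(x^2 + 1) - 4*log(x^2 + 1))/(x^2 + 1)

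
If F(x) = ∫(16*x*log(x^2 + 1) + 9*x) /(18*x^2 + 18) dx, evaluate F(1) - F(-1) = 0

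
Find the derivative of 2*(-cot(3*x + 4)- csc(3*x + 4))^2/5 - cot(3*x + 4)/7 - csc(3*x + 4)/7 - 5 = 3*(5*cos(3*x + 4) + 5 - 28*cos(3*x + 4)^2/sin(3*x + 4) - 56*cos(3*x + 4)/sin(3*x + 4) - 28/sin(3*x + 4))/(35*sin(3*x + 4)^2)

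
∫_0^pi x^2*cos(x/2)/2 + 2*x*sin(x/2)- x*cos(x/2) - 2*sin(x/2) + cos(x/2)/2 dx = (-1 + pi)^2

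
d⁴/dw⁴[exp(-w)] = exp(-w)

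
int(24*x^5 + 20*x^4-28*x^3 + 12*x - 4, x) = 4*x^6 + 4*x^5 - 7*x^4 + 6*x^2 - 4*x + C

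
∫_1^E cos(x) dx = -sin(1) + sin(E)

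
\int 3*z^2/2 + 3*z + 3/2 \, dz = z^3/2 + 3*z^2/2 + 3*z/2 + C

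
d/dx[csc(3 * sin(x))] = -3*cos(x)*cot(3*sin(x))*csc(3*sin(x))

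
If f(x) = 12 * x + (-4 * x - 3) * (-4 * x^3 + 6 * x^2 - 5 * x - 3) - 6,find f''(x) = 192*x^2 - 72*x + 4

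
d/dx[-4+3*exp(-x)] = -3*exp(-x)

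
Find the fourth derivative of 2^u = 2^u*log(2)^4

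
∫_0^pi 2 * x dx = pi^2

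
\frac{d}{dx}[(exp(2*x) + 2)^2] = 4*exp(4*x) + 8*exp(2*x)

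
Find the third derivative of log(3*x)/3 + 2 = 2/(3*x^3)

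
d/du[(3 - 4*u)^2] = 32*u - 24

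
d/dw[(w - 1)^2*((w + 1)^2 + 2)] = 4*w^3 - 4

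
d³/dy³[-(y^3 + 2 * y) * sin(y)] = y*(y^2*cos(y) + 9*y*sin(y) - 16*cos(y))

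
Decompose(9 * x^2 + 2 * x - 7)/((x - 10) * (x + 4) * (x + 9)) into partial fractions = 704/(95*(x + 9)) - 129/(70*(x + 4)) + 913/(266*(x - 10))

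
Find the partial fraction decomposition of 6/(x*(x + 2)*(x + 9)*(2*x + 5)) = 48/(65*(2*x + 5)) - 2/(273*(x + 9)) - 3/(7*(x + 2)) + 1/(15*x)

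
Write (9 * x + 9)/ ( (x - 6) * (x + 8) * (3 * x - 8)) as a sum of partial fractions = -297/(320*(3*x - 8)) - 9/(64*(x + 8)) + 9/(20*(x - 6))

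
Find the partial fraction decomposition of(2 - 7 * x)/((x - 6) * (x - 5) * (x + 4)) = 1/(3*(x + 4)) + 11/(3*(x - 5)) - 4/(x - 6)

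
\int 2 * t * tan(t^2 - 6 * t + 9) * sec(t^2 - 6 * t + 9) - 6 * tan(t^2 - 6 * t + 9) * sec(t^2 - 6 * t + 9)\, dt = sec((t - 3)^2) + C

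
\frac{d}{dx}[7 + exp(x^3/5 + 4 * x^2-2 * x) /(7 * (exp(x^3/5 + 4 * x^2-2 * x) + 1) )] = (3*x^2*exp(x^3/5 + 4*x^2 - 2*x) + 40*x*exp(x^3/5 + 4*x^2 - 2*x) - 10*exp(x^3/5 + 4*x^2 - 2*x))/(35 + 70*exp(-2*x)*exp(4*x^2)*exp(x^3/5) + 35*exp(-4*x)*exp(8*x^2)*exp(2*x^3/5))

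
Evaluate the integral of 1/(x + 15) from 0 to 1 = -log(5) + log(16/3)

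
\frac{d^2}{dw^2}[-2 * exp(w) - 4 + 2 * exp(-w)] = (2 - 2*exp(2*w))*exp(-w)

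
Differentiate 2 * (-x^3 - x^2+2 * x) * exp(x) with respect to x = -2*x^3*exp(x) - 8*x^2*exp(x) + 4*exp(x)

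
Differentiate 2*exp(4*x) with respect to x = 8*exp(4*x)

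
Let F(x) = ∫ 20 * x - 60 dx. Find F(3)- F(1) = -40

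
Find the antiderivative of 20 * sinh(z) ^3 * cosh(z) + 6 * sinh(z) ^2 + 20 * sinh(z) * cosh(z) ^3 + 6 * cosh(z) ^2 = 3*sinh(2*z) + 5*cosh(4*z)/4 + C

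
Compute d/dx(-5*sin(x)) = -5*cos(x)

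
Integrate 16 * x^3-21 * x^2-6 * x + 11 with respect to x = 4*x^4 - 7*x^3 - 3*x^2 + 11*x + C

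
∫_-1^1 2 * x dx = 0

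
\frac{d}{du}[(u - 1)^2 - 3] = 2*u - 2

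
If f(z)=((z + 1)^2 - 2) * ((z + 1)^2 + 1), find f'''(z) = 24*z + 24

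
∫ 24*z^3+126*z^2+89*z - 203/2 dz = 6*z^4 + 42*z^3 + 89*z^2/2 - 203*z/2 + C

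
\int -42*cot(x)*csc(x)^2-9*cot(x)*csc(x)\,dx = 3*(7*csc(x) + 3)*csc(x) + C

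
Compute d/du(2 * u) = 2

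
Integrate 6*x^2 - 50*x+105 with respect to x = 2*x^3 - 25*x^2 + 105*x + C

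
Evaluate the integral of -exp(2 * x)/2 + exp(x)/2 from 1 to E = -exp(2*E)/4 - E/2 + exp(2)/4 + exp(E)/2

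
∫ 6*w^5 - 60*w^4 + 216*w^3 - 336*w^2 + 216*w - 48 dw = w^6 - 12*w^5 + 54*w^4 - 112*w^3 + 108*w^2 - 48*w + C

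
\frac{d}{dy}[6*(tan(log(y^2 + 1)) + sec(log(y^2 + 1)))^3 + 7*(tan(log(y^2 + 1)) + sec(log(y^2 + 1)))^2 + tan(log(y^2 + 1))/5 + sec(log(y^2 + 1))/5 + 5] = 2*y*(sin(log(y^2 + 1)) + 1)^2*(89*sin(log(y^2 + 1))/cos(log(y^2 + 1)) + 70 + 91/cos(log(y^2 + 1)))/((5*y^2 + 5)*cos(log(y^2 + 1))^3)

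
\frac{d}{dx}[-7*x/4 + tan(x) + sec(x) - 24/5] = tan(x)^2 + tan(x)*sec(x) - 3/4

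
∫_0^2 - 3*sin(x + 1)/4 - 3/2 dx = -3 + 3*cos(3)/4 - 3*cos(1)/4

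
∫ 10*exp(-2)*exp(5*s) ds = 2*exp(5*s - 2) + C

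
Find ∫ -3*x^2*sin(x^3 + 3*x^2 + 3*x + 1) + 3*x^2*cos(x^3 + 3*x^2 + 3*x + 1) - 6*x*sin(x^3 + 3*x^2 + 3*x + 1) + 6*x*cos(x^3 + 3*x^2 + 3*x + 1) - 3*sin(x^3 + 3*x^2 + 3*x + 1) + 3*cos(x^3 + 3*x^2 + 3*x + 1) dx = sin((x + 1)^3) + cos((x + 1)^3) + C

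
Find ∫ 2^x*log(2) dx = 2^x + C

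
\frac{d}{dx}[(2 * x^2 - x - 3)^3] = 48*x^5 - 60*x^4 - 120*x^3 + 105*x^2 + 90*x - 27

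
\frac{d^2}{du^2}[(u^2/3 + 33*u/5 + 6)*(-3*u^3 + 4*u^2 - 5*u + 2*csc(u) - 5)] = -20*u^3 - 1108*u^2/5 - 2*u^2/(3*sin(u)) + 4*u^2/(3*sin(u)^3) + 202*u/5 - 66*u/(5*sin(u)) - 8*u*cos(u)/(3*sin(u)^2) + 132*u/(5*sin(u)^3) - 64/3 - 32/(3*sin(u)) - 132*cos(u)/(5*sin(u)^2) + 24/sin(u)^3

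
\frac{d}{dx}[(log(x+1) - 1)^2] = (2*log(x + 1) - 2)/(x + 1)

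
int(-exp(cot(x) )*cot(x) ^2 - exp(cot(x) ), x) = exp(cot(x)) + C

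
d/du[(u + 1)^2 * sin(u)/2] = u^2*cos(u)/2 + u*sin(u) + u*cos(u) + sin(u) + cos(u)/2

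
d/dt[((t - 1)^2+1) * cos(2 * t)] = -2*t^2*sin(2*t) + 4*t*sin(2*t) + 2*t*cos(2*t) - 4*sin(2*t) - 2*cos(2*t)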